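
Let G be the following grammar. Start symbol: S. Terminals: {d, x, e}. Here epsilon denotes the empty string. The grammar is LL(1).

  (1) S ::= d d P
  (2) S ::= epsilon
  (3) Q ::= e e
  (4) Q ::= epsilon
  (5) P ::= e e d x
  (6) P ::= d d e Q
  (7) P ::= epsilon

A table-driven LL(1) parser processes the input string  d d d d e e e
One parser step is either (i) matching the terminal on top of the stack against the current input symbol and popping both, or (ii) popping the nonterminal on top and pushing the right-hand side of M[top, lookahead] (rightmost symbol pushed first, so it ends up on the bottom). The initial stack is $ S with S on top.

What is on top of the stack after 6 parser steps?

     Stack      Input            Action
  1  $ S        d d d d e e e $  expand S ::= d d P
  2  $ P d d    d d d d e e e $  match d
  3  $ P d      d d d e e e $    match d
  4  $ P        d d e e e $      expand P ::= d d e Q
  5  $ Q e d d  d d e e e $      match d
  6  $ Q e d    d e e e $        match d
Stack after step 6: $ Q e (top = e).

e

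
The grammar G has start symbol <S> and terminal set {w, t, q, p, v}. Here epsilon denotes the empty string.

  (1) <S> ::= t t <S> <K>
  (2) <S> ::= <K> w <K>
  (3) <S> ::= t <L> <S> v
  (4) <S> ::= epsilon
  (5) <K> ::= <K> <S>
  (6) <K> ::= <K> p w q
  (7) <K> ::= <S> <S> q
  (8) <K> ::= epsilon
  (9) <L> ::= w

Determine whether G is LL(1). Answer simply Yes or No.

No

FIRST(<S>) = {epsilon, p, q, t, w}
FIRST(<K>) = {epsilon, p, q, t, w}
FIRST(<L>) = {w}
FOLLOW(<S>) = {$, p, q, t, v, w}
FOLLOW(<K>) = {$, p, q, t, v, w}
FOLLOW(<L>) = {p, q, t, v, w}
Cell M[<K>, $] receives both <K> ::= <K> <S> and <K> ::= epsilon — the grammar is not LL(1).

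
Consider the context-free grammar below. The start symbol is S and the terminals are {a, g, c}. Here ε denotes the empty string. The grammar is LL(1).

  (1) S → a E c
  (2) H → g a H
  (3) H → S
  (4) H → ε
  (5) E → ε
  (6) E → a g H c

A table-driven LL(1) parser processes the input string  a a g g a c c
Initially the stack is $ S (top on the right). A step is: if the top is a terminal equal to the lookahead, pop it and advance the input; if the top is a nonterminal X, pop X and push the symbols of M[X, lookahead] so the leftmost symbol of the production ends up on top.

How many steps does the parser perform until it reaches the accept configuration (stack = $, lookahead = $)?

11

      Stack        Input            Action
   1  $ S          a a g g a c c $  expand S → a E c
   2  $ c E a      a a g g a c c $  match a
   3  $ c E        a g g a c c $    expand E → a g H c
   4  $ c c H g a  a g g a c c $    match a
   5  $ c c H g    g g a c c $      match g
   6  $ c c H      g a c c $        expand H → g a H
   7  $ c c H a g  g a c c $        match g
   8  $ c c H a    a c c $          match a
   9  $ c c H      c c $            expand H → ε
  10  $ c c        c c $            match c
  11  $ c          c $              match c
Accept reached after 11 steps.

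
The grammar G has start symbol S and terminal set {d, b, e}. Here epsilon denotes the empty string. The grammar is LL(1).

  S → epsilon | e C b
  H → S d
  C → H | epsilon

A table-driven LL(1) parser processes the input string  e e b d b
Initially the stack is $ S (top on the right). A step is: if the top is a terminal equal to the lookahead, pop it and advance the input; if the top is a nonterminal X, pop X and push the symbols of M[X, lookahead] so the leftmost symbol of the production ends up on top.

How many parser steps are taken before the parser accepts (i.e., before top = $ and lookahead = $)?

10

      Stack        Input        Action
   1  $ S          e e b d b $  expand S → e C b
   2  $ b C e      e e b d b $  match e
   3  $ b C        e b d b $    expand C → H
   4  $ b H        e b d b $    expand H → S d
   5  $ b d S      e b d b $    expand S → e C b
   6  $ b d b C e  e b d b $    match e
   7  $ b d b C    b d b $      expand C → epsilon
   8  $ b d b      b d b $      match b
   9  $ b d        d b $        match d
  10  $ b          b $          match b
Accept reached after 10 steps.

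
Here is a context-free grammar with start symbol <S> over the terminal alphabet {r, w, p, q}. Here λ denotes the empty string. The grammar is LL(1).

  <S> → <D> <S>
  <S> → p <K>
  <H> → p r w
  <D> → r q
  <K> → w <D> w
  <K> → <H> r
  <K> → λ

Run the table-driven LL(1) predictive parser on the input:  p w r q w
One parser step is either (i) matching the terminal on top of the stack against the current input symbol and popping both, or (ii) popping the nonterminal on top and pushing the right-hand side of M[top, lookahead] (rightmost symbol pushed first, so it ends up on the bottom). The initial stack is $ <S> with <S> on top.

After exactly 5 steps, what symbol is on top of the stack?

r

step 1: stack=$ <S>  input=p w r q w $  — expand <S> → p <K>
step 2: stack=$ <K> p  input=p w r q w $  — match p
step 3: stack=$ <K>  input=w r q w $  — expand <K> → w <D> w
step 4: stack=$ w <D> w  input=w r q w $  — match w
step 5: stack=$ w <D>  input=r q w $  — expand <D> → r q
Stack after step 5: $ w q r (top = r).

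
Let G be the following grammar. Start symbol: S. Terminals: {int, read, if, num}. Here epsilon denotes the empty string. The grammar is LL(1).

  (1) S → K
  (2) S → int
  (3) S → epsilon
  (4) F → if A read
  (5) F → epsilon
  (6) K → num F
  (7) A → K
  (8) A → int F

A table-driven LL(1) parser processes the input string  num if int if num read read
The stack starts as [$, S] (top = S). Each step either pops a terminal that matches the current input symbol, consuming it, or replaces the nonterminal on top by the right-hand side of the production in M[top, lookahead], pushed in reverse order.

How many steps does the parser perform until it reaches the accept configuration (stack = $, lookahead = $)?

step 1: stack=$ S  input=num if int if num read read $  — expand S → K
step 2: stack=$ K  input=num if int if num read read $  — expand K → num F
step 3: stack=$ F num  input=num if int if num read read $  — match num
step 4: stack=$ F  input=if int if num read read $  — expand F → if A read
step 5: stack=$ read A if  input=if int if num read read $  — match if
step 6: stack=$ read A  input=int if num read read $  — expand A → int F
step 7: stack=$ read F int  input=int if num read read $  — match int
step 8: stack=$ read F  input=if num read read $  — expand F → if A read
step 9: stack=$ read read A if  input=if num read read $  — match if
step 10: stack=$ read read A  input=num read read $  — expand A → K
step 11: stack=$ read read K  input=num read read $  — expand K → num F
step 12: stack=$ read read F num  input=num read read $  — match num
step 13: stack=$ read read F  input=read read $  — expand F → epsilon
step 14: stack=$ read read  input=read read $  — match read
step 15: stack=$ read  input=read $  — match read
Accept reached after 15 steps.

15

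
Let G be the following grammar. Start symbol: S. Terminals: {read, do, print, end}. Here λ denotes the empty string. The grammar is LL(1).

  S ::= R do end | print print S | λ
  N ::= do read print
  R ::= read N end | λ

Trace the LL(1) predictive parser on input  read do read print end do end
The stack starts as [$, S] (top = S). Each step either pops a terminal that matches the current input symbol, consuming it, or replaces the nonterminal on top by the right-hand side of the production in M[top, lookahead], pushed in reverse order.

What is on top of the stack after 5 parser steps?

     Stack                       Input                            Action
  1  $ S                         read do read print end do end $  expand S ::= R do end
  2  $ end do R                  read do read print end do end $  expand R ::= read N end
  3  $ end do end N read         read do read print end do end $  match read
  4  $ end do end N              do read print end do end $       expand N ::= do read print
  5  $ end do end print read do  do read print end do end $       match do
Stack after step 5: $ end do end print read (top = read).

read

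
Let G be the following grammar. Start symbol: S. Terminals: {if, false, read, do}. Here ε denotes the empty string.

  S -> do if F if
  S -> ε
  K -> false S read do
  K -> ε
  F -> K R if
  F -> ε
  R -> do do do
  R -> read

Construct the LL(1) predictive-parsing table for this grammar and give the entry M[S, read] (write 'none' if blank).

FIRST(S): from S->do if F if we get {do}; from S->ε we get {ε}. So FIRST(S) = {ε, do}.
FIRST(K): from K->false S read do we get {false}; from K->ε we get {ε}. So FIRST(K) = {ε, false}.
FIRST(R): from R->do do do we get {do}; from R->read we get {read}. So FIRST(R) = {do, read}.
FIRST(F): from F->K R if we get {do, false, read}; from F->ε we get {ε}. So FIRST(F) = {ε, do, false, read}.
FOLLOW(S) includes $ since S is the start symbol.
FOLLOW(S): in K->false S read do, S is followed by read do with FIRST {read}. Thus FOLLOW(S) = {$, read}.
For S -> do if F if: FIRST(do if F if) = {do}, so it goes in M[S, t] for t ∈ {do}.
For S -> ε: FIRST(ε) = {ε}, so it goes in M[S, t] for t ∈ {}; since ε ∈ FIRST, also for every t ∈ FOLLOW(S) = {$, read}.

S -> ε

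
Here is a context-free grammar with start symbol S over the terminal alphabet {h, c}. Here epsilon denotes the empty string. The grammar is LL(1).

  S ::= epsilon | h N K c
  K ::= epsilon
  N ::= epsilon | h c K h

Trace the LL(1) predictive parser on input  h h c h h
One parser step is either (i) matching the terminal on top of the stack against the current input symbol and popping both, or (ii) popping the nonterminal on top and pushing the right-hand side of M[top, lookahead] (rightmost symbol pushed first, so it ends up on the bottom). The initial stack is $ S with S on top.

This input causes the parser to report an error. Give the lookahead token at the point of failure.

step 1: stack=$ S  input=h h c h h $  — expand S ::= h N K c
step 2: stack=$ c K N h  input=h h c h h $  — match h
step 3: stack=$ c K N  input=h c h h $  — expand N ::= h c K h
step 4: stack=$ c K h K c h  input=h c h h $  — match h
step 5: stack=$ c K h K c  input=c h h $  — match c
step 6: stack=$ c K h K  input=h h $  — expand K ::= epsilon
step 7: stack=$ c K h  input=h h $  — match h
step 8: stack=$ c K  input=h $  — expand K ::= epsilon
step 9: stack=$ c  input=h $  — error: top is terminal c but lookahead is h

h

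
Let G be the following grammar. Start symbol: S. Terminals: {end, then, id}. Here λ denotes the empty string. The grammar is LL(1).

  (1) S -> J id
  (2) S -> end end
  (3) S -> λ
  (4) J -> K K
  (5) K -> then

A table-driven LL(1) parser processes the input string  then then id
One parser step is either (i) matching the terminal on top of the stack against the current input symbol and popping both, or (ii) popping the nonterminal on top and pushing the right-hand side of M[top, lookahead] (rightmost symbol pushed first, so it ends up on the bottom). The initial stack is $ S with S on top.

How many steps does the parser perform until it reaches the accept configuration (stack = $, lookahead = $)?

7

step 1: stack=$ S  input=then then id $  — expand S -> J id
step 2: stack=$ id J  input=then then id $  — expand J -> K K
step 3: stack=$ id K K  input=then then id $  — expand K -> then
step 4: stack=$ id K then  input=then then id $  — match then
step 5: stack=$ id K  input=then id $  — expand K -> then
step 6: stack=$ id then  input=then id $  — match then
step 7: stack=$ id  input=id $  — match id
Accept reached after 7 steps.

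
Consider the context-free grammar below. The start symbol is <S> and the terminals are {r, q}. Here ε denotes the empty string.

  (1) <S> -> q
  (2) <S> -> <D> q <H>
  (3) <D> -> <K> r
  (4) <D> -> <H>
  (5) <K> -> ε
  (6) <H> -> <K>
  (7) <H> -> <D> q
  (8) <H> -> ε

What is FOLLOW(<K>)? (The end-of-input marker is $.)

FIRST(<K>): from <K>->ε we get {ε}. So FIRST(<K>) = {ε}.
FIRST(<S>): from <S>->q we get {q}; from <S>-><D> q <H> we get {q, r}. So FIRST(<S>) = {q, r}.
FIRST(<D>): from <D>-><K> r we get {r}; from <D>-><H> we get {ε, q, r}. So FIRST(<D>) = {ε, q, r}.
FIRST(<H>): from <H>-><K> we get {ε}; from <H>-><D> q we get {q, r}; from <H>->ε we get {ε}. So FIRST(<H>) = {ε, q, r}.
FOLLOW(<S>) includes $ since <S> is the start symbol.
FOLLOW(<S>): <S> appears on no right-hand side. Thus FOLLOW(<S>) = {$}.
FOLLOW(<D>): in <S>-><D> q <H>, <D> is followed by q <H> with FIRST {q}; in <H>-><D> q, <D> is followed by q with FIRST {q}. Thus FOLLOW(<D>) = {q}.
FOLLOW(<H>): in <S>-><D> q <H>, the suffix after <H> is empty, so FOLLOW(<H>) ⊇ FOLLOW(<S>) = {$}; in <D>-><H>, the suffix after <H> is empty, so FOLLOW(<H>) ⊇ FOLLOW(<D>) = {q}. Thus FOLLOW(<H>) = {$, q}.
FOLLOW(<K>): in <D>-><K> r, <K> is followed by r with FIRST {r}; in <H>-><K>, the suffix after <K> is empty, so FOLLOW(<K>) ⊇ FOLLOW(<H>) = {$, q}. Thus FOLLOW(<K>) = {$, q, r}.

{$, q, r}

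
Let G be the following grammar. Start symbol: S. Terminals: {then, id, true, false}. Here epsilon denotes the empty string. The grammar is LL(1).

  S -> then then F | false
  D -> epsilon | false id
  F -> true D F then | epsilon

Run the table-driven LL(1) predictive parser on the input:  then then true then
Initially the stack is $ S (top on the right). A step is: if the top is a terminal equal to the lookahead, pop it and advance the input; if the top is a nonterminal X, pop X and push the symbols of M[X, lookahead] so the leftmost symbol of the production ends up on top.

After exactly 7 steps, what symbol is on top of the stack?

step 1: stack=$ S  input=then then true then $  — expand S -> then then F
step 2: stack=$ F then then  input=then then true then $  — match then
step 3: stack=$ F then  input=then true then $  — match then
step 4: stack=$ F  input=true then $  — expand F -> true D F then
step 5: stack=$ then F D true  input=true then $  — match true
step 6: stack=$ then F D  input=then $  — expand D -> epsilon
step 7: stack=$ then F  input=then $  — expand F -> epsilon
Stack after step 7: $ then (top = then).

then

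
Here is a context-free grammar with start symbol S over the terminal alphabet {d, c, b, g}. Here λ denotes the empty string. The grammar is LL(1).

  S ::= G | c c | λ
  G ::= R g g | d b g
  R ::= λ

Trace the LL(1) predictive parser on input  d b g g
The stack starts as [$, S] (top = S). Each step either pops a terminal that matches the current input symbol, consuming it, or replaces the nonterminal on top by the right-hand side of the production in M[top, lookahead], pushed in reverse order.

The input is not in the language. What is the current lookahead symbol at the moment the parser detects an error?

g

     Stack    Input      Action
  1  $ S      d b g g $  expand S ::= G
  2  $ G      d b g g $  expand G ::= d b g
  3  $ g b d  d b g g $  match d
  4  $ g b    b g g $    match b
  5  $ g      g g $      match g
  6  $        g $        error: stack empty but input remains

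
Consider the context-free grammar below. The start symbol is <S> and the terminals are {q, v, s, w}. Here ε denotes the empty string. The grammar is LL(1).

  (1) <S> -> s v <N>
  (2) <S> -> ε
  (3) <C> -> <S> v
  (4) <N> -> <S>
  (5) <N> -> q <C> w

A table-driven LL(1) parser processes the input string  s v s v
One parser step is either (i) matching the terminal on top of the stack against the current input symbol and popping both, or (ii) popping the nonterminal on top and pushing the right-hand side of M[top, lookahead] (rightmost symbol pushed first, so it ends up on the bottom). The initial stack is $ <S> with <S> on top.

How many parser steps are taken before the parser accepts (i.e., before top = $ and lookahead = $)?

step 1: stack=$ <S>  input=s v s v $  — expand <S> -> s v <N>
step 2: stack=$ <N> v s  input=s v s v $  — match s
step 3: stack=$ <N> v  input=v s v $  — match v
step 4: stack=$ <N>  input=s v $  — expand <N> -> <S>
step 5: stack=$ <S>  input=s v $  — expand <S> -> s v <N>
step 6: stack=$ <N> v s  input=s v $  — match s
step 7: stack=$ <N> v  input=v $  — match v
step 8: stack=$ <N>  input=$  — expand <N> -> <S>
step 9: stack=$ <S>  input=$  — expand <S> -> ε
Accept reached after 9 steps.

9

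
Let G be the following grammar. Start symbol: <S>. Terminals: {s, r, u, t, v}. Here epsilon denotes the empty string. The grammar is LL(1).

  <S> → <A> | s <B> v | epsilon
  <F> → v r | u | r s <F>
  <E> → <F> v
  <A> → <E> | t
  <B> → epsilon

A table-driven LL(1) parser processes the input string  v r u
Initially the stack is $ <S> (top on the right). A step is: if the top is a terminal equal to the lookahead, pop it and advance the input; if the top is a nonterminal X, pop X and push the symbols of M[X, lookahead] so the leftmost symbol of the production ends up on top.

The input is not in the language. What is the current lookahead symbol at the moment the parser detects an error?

u

     Stack    Input    Action
  1  $ <S>    v r u $  expand <S> → <A>
  2  $ <A>    v r u $  expand <A> → <E>
  3  $ <E>    v r u $  expand <E> → <F> v
  4  $ v <F>  v r u $  expand <F> → v r
  5  $ v r v  v r u $  match v
  6  $ v r    r u $    match r
  7  $ v      u $      error: top is terminal v but lookahead is u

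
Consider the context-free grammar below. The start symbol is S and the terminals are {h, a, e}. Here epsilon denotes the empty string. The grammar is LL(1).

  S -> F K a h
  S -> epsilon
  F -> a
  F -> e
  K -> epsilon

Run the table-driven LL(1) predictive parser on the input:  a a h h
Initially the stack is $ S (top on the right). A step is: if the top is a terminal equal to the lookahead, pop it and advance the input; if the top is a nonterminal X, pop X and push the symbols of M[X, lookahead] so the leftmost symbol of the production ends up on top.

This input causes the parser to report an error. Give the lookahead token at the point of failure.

     Stack      Input      Action
  1  $ S        a a h h $  expand S -> F K a h
  2  $ h a K F  a a h h $  expand F -> a
  3  $ h a K a  a a h h $  match a
  4  $ h a K    a h h $    expand K -> epsilon
  5  $ h a      a h h $    match a
  6  $ h        h h $      match h
  7  $          h $        error: stack empty but input remains

h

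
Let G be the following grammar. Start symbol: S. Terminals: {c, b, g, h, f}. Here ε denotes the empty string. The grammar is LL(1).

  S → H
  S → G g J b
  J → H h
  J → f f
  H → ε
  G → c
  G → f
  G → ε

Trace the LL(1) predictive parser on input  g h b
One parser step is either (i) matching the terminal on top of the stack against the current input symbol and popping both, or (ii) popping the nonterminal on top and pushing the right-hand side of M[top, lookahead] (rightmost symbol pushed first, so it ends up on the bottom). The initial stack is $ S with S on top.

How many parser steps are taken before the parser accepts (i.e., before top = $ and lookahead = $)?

7

step 1: stack=$ S  input=g h b $  — expand S → G g J b
step 2: stack=$ b J g G  input=g h b $  — expand G → ε
step 3: stack=$ b J g  input=g h b $  — match g
step 4: stack=$ b J  input=h b $  — expand J → H h
step 5: stack=$ b h H  input=h b $  — expand H → ε
step 6: stack=$ b h  input=h b $  — match h
step 7: stack=$ b  input=b $  — match b
Accept reached after 7 steps.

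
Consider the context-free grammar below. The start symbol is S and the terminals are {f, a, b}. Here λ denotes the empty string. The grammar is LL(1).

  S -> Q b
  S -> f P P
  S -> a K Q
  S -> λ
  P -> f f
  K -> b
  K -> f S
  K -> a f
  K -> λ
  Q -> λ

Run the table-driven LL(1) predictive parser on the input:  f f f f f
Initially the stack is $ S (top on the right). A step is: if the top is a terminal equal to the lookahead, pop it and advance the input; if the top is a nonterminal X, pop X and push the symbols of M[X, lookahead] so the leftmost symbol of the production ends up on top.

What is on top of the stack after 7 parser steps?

step 1: stack=$ S  input=f f f f f $  — expand S -> f P P
step 2: stack=$ P P f  input=f f f f f $  — match f
step 3: stack=$ P P  input=f f f f $  — expand P -> f f
step 4: stack=$ P f f  input=f f f f $  — match f
step 5: stack=$ P f  input=f f f $  — match f
step 6: stack=$ P  input=f f $  — expand P -> f f
step 7: stack=$ f f  input=f f $  — match f
Stack after step 7: $ f (top = f).

f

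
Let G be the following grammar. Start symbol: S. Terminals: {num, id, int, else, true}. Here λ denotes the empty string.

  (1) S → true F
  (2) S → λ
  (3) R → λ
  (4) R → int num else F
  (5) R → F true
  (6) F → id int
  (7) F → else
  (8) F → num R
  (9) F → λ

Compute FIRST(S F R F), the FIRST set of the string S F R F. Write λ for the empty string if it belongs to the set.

FIRST(S): from S→true F we get {true}; from S→λ we get {λ}. So FIRST(S) = {λ, true}.
FIRST(F): from F→id int we get {id}; from F→else we get {else}; from F→num R we get {num}; from F→λ we get {λ}. So FIRST(F) = {λ, else, id, num}.
FIRST(R): from R→λ we get {λ}; from R→int num else F we get {int}; from R→F true we get {else, id, num, true}. So FIRST(R) = {λ, else, id, int, num, true}.
FIRST(S F R F): take FIRST of each symbol in turn, carrying on past any symbol whose FIRST contains λ; result {λ, else, id, int, num, true}.

{λ, else, id, int, num, true}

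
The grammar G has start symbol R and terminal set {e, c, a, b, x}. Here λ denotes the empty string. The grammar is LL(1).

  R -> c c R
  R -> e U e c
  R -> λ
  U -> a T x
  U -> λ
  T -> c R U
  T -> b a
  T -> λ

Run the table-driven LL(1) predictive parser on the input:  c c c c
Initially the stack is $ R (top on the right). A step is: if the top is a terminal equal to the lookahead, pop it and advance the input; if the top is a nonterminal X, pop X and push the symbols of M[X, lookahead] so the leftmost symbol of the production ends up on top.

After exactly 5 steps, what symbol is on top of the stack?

c

     Stack    Input      Action
  1  $ R      c c c c $  expand R -> c c R
  2  $ R c c  c c c c $  match c
  3  $ R c    c c c $    match c
  4  $ R      c c $      expand R -> c c R
  5  $ R c c  c c $      match c
Stack after step 5: $ R c (top = c).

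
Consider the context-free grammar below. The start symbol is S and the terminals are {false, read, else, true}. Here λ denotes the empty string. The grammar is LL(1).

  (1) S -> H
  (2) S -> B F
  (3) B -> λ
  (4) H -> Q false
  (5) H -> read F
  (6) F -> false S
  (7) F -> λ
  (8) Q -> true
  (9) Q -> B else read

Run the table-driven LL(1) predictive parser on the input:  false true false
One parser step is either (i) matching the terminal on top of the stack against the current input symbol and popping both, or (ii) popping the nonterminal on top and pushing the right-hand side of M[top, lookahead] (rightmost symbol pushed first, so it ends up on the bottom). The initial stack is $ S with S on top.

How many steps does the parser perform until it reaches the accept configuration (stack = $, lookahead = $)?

step 1: stack=$ S  input=false true false $  — expand S -> B F
step 2: stack=$ F B  input=false true false $  — expand B -> λ
step 3: stack=$ F  input=false true false $  — expand F -> false S
step 4: stack=$ S false  input=false true false $  — match false
step 5: stack=$ S  input=true false $  — expand S -> H
step 6: stack=$ H  input=true false $  — expand H -> Q false
step 7: stack=$ false Q  input=true false $  — expand Q -> true
step 8: stack=$ false true  input=true false $  — match true
step 9: stack=$ false  input=false $  — match false
Accept reached after 9 steps.

9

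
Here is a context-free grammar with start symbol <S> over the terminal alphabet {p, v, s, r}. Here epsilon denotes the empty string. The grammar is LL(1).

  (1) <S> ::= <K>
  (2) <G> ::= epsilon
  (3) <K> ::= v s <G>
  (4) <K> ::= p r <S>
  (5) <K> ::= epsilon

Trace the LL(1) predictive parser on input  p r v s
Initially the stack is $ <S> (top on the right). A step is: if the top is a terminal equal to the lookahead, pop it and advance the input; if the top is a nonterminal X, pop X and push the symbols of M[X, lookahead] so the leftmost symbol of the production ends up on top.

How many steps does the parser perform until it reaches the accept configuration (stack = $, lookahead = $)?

step 1: stack=$ <S>  input=p r v s $  — expand <S> ::= <K>
step 2: stack=$ <K>  input=p r v s $  — expand <K> ::= p r <S>
step 3: stack=$ <S> r p  input=p r v s $  — match p
step 4: stack=$ <S> r  input=r v s $  — match r
step 5: stack=$ <S>  input=v s $  — expand <S> ::= <K>
step 6: stack=$ <K>  input=v s $  — expand <K> ::= v s <G>
step 7: stack=$ <G> s v  input=v s $  — match v
step 8: stack=$ <G> s  input=s $  — match s
step 9: stack=$ <G>  input=$  — expand <G> ::= epsilon
Accept reached after 9 steps.

9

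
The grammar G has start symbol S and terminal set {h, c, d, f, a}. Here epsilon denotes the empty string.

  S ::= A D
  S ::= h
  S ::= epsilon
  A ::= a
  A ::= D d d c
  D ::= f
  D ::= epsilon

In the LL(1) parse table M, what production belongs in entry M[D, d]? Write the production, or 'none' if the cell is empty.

FIRST(D): from D::=f we get {f}; from D::=epsilon we get {epsilon}. So FIRST(D) = {epsilon, f}.
FIRST(A): from A::=a we get {a}; from A::=D d d c we get {d, f}. So FIRST(A) = {a, d, f}.
FIRST(S): from S::=A D we get {a, d, f}; from S::=h we get {h}; from S::=epsilon we get {epsilon}. So FIRST(S) = {epsilon, a, d, f, h}.
FOLLOW(S) includes $ since S is the start symbol.
FOLLOW(S): S appears on no right-hand side. Thus FOLLOW(S) = {$}.
FOLLOW(D): in S::=A D, the suffix after D is empty, so FOLLOW(D) ⊇ FOLLOW(S) = {$}; in A::=D d d c, D is followed by d d c with FIRST {d}. Thus FOLLOW(D) = {$, d}.
For D ::= f: FIRST(f) = {f}, so it goes in M[D, t] for t ∈ {f}.
For D ::= epsilon: FIRST(epsilon) = {epsilon}, so it goes in M[D, t] for t ∈ {}; since epsilon ∈ FIRST, also for every t ∈ FOLLOW(D) = {$, d}.

D ::= epsilon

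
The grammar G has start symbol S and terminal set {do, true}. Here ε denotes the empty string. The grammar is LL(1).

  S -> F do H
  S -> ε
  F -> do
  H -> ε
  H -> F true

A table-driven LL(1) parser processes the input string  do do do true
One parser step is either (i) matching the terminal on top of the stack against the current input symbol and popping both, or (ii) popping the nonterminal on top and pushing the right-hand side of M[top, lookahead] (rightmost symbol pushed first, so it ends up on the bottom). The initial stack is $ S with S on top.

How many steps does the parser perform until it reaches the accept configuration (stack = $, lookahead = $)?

step 1: stack=$ S  input=do do do true $  — expand S -> F do H
step 2: stack=$ H do F  input=do do do true $  — expand F -> do
step 3: stack=$ H do do  input=do do do true $  — match do
step 4: stack=$ H do  input=do do true $  — match do
step 5: stack=$ H  input=do true $  — expand H -> F true
step 6: stack=$ true F  input=do true $  — expand F -> do
step 7: stack=$ true do  input=do true $  — match do
step 8: stack=$ true  input=true $  — match true
Accept reached after 8 steps.

8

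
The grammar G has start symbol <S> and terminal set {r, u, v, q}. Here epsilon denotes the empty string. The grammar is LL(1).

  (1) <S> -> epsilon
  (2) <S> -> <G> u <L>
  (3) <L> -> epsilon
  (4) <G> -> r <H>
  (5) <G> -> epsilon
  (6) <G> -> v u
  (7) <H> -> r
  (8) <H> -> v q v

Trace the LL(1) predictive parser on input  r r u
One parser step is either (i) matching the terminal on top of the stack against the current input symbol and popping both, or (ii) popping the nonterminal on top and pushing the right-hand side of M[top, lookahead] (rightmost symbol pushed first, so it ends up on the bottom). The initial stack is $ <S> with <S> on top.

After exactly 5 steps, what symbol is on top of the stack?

u

step 1: stack=$ <S>  input=r r u $  — expand <S> -> <G> u <L>
step 2: stack=$ <L> u <G>  input=r r u $  — expand <G> -> r <H>
step 3: stack=$ <L> u <H> r  input=r r u $  — match r
step 4: stack=$ <L> u <H>  input=r u $  — expand <H> -> r
step 5: stack=$ <L> u r  input=r u $  — match r
Stack after step 5: $ <L> u (top = u).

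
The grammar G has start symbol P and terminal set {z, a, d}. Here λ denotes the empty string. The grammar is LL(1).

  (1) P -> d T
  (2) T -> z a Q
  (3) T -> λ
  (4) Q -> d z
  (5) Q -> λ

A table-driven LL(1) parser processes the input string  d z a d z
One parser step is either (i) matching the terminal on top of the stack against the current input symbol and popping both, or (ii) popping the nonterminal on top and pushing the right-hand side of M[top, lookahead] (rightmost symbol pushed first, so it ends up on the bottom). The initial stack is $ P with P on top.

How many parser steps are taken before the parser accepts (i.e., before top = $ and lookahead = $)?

8

step 1: stack=$ P  input=d z a d z $  — expand P -> d T
step 2: stack=$ T d  input=d z a d z $  — match d
step 3: stack=$ T  input=z a d z $  — expand T -> z a Q
step 4: stack=$ Q a z  input=z a d z $  — match z
step 5: stack=$ Q a  input=a d z $  — match a
step 6: stack=$ Q  input=d z $  — expand Q -> d z
step 7: stack=$ z d  input=d z $  — match d
step 8: stack=$ z  input=z $  — match z
Accept reached after 8 steps.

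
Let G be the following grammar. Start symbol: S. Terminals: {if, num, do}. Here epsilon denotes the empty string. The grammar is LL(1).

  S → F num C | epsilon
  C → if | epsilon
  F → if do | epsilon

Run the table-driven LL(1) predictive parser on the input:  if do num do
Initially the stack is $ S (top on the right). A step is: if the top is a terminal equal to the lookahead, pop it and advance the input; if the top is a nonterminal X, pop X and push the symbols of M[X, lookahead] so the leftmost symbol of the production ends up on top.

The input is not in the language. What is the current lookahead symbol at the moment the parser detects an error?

step 1: stack=$ S  input=if do num do $  — expand S → F num C
step 2: stack=$ C num F  input=if do num do $  — expand F → if do
step 3: stack=$ C num do if  input=if do num do $  — match if
step 4: stack=$ C num do  input=do num do $  — match do
step 5: stack=$ C num  input=num do $  — match num
step 6: stack=$ C  input=do $  — error: M[C, do] is empty

do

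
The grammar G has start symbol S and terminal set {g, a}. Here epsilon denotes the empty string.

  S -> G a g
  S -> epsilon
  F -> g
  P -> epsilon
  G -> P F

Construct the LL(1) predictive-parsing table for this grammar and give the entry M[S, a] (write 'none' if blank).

none

FIRST(F): from F->g we get {g}. So FIRST(F) = {g}.
FIRST(P): from P->epsilon we get {epsilon}. So FIRST(P) = {epsilon}.
FIRST(G): from G->P F we get {g}. So FIRST(G) = {g}.
FIRST(S): from S->G a g we get {g}; from S->epsilon we get {epsilon}. So FIRST(S) = {epsilon, g}.
FOLLOW(S) includes $ since S is the start symbol.
FOLLOW(S): S appears on no right-hand side. Thus FOLLOW(S) = {$}.
For S -> G a g: FIRST(G a g) = {g}, so it goes in M[S, t] for t ∈ {g}.
For S -> epsilon: FIRST(epsilon) = {epsilon}, so it goes in M[S, t] for t ∈ {}; since epsilon ∈ FIRST, also for every t ∈ FOLLOW(S) = {$}.
None of these place a production in M[S, a].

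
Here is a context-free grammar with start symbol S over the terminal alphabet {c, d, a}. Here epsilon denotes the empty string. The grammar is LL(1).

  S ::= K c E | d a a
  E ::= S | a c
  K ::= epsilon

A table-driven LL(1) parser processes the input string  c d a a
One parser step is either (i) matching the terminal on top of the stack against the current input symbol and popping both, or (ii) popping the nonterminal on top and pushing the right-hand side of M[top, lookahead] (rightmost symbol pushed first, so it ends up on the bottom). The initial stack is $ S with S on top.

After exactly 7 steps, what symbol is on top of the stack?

step 1: stack=$ S  input=c d a a $  — expand S ::= K c E
step 2: stack=$ E c K  input=c d a a $  — expand K ::= epsilon
step 3: stack=$ E c  input=c d a a $  — match c
step 4: stack=$ E  input=d a a $  — expand E ::= S
step 5: stack=$ S  input=d a a $  — expand S ::= d a a
step 6: stack=$ a a d  input=d a a $  — match d
step 7: stack=$ a a  input=a a $  — match a
Stack after step 7: $ a (top = a).

a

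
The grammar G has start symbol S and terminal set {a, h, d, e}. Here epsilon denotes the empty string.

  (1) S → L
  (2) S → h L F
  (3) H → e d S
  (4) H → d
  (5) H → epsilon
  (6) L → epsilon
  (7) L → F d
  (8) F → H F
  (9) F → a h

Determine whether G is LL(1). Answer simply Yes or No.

No

FIRST(S) = {epsilon, a, d, e, h}
FIRST(H) = {epsilon, d, e}
FIRST(L) = {epsilon, a, d, e}
FIRST(F) = {a, d, e}
FOLLOW(S) = {$, a, d, e}
FOLLOW(H) = {a, d, e}
FOLLOW(L) = {$, a, d, e}
FOLLOW(F) = {$, a, d, e}
Cell M[F, a] receives both F → H F and F → a h — the grammar is not LL(1).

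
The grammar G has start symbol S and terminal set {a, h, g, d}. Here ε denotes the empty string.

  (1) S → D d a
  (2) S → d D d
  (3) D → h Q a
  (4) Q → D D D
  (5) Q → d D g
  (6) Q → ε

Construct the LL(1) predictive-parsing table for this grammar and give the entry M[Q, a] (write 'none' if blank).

FIRST(D) = {h}
FIRST(S) = {d, h}  (via D d a)
FIRST(Q) = {ε, d, h}  (via D D D)
FOLLOW(S) includes $ since S is the start symbol.
FOLLOW(Q): in D→h Q a, Q is followed by a with FIRST {a}. Thus FOLLOW(Q) = {a}.
For Q → D D D: FIRST(D D D) = {h}, so it goes in M[Q, t] for t ∈ {h}.
For Q → d D g: FIRST(d D g) = {d}, so it goes in M[Q, t] for t ∈ {d}.
For Q → ε: FIRST(ε) = {ε}, so it goes in M[Q, t] for t ∈ {}; since ε ∈ FIRST, also for every t ∈ FOLLOW(Q) = {a}.

Q → ε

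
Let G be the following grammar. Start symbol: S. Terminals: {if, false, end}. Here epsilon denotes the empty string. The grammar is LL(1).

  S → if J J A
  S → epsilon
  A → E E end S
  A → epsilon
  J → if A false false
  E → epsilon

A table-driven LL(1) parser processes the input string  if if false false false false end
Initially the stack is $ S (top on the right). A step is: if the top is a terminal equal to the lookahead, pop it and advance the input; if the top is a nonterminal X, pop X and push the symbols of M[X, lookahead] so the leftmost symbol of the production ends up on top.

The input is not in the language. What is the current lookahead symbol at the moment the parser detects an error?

step 1: stack=$ S  input=if if false false false false end $  — expand S → if J J A
step 2: stack=$ A J J if  input=if if false false false false end $  — match if
step 3: stack=$ A J J  input=if false false false false end $  — expand J → if A false false
step 4: stack=$ A J false false A if  input=if false false false false end $  — match if
step 5: stack=$ A J false false A  input=false false false false end $  — expand A → epsilon
step 6: stack=$ A J false false  input=false false false false end $  — match false
step 7: stack=$ A J false  input=false false false end $  — match false
step 8: stack=$ A J  input=false false end $  — error: M[J, false] is empty

false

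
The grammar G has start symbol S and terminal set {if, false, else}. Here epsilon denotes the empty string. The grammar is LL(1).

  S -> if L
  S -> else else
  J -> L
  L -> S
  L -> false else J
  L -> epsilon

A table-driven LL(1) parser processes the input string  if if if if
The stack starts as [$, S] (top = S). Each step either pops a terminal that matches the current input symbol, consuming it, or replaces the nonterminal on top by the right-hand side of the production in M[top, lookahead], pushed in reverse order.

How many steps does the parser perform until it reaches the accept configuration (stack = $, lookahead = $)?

12

      Stack   Input          Action
   1  $ S     if if if if $  expand S -> if L
   2  $ L if  if if if if $  match if
   3  $ L     if if if $     expand L -> S
   4  $ S     if if if $     expand S -> if L
   5  $ L if  if if if $     match if
   6  $ L     if if $        expand L -> S
   7  $ S     if if $        expand S -> if L
   8  $ L if  if if $        match if
   9  $ L     if $           expand L -> S
  10  $ S     if $           expand S -> if L
  11  $ L if  if $           match if
  12  $ L     $              expand L -> epsilon
Accept reached after 12 steps.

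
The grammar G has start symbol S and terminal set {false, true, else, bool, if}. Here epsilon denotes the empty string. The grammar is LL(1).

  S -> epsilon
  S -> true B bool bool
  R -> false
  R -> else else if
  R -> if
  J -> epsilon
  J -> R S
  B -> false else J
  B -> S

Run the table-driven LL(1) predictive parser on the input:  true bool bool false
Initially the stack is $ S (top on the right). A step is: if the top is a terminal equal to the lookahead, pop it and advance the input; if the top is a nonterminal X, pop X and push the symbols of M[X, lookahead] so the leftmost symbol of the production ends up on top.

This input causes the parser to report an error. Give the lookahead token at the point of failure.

false

step 1: stack=$ S  input=true bool bool false $  — expand S -> true B bool bool
step 2: stack=$ bool bool B true  input=true bool bool false $  — match true
step 3: stack=$ bool bool B  input=bool bool false $  — expand B -> S
step 4: stack=$ bool bool S  input=bool bool false $  — expand S -> epsilon
step 5: stack=$ bool bool  input=bool bool false $  — match bool
step 6: stack=$ bool  input=bool false $  — match bool
step 7: stack=$  input=false $  — error: stack empty but input remains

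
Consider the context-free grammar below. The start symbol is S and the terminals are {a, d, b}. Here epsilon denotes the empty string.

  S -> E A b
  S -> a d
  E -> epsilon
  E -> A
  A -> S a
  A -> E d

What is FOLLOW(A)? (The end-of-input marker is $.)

{a, b, d}

FIRST(S) = {a, d}  (via E A b)
FIRST(E) = {epsilon, a, d}  (via A)
FIRST(A) = {a, d}  (via S a, E d)
FOLLOW(S) includes $ since S is the start symbol.
FOLLOW(S): in A->S a, S is followed by a with FIRST {a}. Thus FOLLOW(S) = {$, a}.
FOLLOW(E): in S->E A b, E is followed by A b with FIRST {a, d}; in A->E d, E is followed by d with FIRST {d}. Thus FOLLOW(E) = {a, d}.
FOLLOW(A): in S->E A b, A is followed by b with FIRST {b}; in E->A, the suffix after A is empty, so FOLLOW(A) ⊇ FOLLOW(E) = {a, d}. Thus FOLLOW(A) = {a, b, d}.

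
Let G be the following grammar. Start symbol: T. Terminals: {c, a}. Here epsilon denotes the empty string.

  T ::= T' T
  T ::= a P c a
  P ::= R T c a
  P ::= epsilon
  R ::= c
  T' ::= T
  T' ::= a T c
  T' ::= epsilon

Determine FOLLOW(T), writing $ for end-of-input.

FIRST(R) = {c}
FIRST(P) = {epsilon, c}  (via R T c a)
FIRST(T) = {a}  (via T' T)
FIRST(T') = {epsilon, a}  (via T)
FOLLOW(T) includes $ since T is the start symbol.
FOLLOW(P): in T::=a P c a, P is followed by c a with FIRST {c}. Thus FOLLOW(P) = {c}.
FOLLOW(R): in P::=R T c a, R is followed by T c a with FIRST {a}. Thus FOLLOW(R) = {a}.
FOLLOW(T'): in T::=T' T, T' is followed by T with FIRST {a}. Thus FOLLOW(T') = {a}.
FOLLOW(T): in T::=T' T, the suffix after T is empty (adds nothing new); in P::=R T c a, T is followed by c a with FIRST {c}; in T'::=T, the suffix after T is empty, so FOLLOW(T) ⊇ FOLLOW(T') = {a}; in T'::=a T c, T is followed by c with FIRST {c}. Thus FOLLOW(T) = {$, a, c}.

{$, a, c}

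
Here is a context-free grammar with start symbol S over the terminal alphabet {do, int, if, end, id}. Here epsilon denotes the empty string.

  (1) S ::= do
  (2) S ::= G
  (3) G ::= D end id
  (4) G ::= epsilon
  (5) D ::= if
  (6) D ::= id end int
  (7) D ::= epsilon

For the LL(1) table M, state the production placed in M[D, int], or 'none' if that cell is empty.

none

FIRST(D) = {epsilon, id, if}
FIRST(G) = {epsilon, end, id, if}  (via D end id)
FIRST(S) = {epsilon, do, end, id, if}  (via G)
FOLLOW(S) includes $ since S is the start symbol.
FOLLOW(D): in G::=D end id, D is followed by end id with FIRST {end}. Thus FOLLOW(D) = {end}.
For D ::= if: FIRST(if) = {if}, so it goes in M[D, t] for t ∈ {if}.
For D ::= id end int: FIRST(id end int) = {id}, so it goes in M[D, t] for t ∈ {id}.
For D ::= epsilon: FIRST(epsilon) = {epsilon}, so it goes in M[D, t] for t ∈ {}; since epsilon ∈ FIRST, also for every t ∈ FOLLOW(D) = {end}.
None of these place a production in M[D, int].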